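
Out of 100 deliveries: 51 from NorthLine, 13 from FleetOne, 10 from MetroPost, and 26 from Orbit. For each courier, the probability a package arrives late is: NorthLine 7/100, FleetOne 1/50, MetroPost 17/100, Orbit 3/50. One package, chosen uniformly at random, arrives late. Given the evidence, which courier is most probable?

Unnormalized posteriors (prior × likelihood):
  NorthLine: 0.51 × 0.07 = 0.0357
  FleetOne: 0.13 × 0.02 = 0.0026
  MetroPost: 0.1 × 0.17 = 0.017
  Orbit: 0.26 × 0.06 = 0.0156
Normalizing constant = 0.0709.
Largest term belongs to NorthLine, so NorthLine is most probable.

NorthLine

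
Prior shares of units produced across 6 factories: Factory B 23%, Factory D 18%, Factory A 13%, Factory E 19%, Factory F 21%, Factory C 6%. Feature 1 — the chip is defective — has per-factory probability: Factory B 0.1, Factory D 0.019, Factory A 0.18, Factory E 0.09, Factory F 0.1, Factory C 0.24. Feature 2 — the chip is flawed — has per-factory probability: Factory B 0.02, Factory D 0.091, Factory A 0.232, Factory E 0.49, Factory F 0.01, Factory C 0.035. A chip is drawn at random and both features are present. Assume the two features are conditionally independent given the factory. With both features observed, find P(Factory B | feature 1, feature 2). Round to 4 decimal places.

Unnormalized posteriors (prior × likelihood):
  Factory B: 0.23 × 0.1 × 0.02 = 0.00046
  Factory D: 0.18 × 0.019 × 0.091 = 0.00031122
  Factory A: 0.13 × 0.18 × 0.232 = 0.0054288
  Factory E: 0.19 × 0.09 × 0.49 = 0.008379
  Factory F: 0.21 × 0.1 × 0.01 = 0.00021
  Factory C: 0.06 × 0.24 × 0.035 = 0.000504
Sum = 0.01529302.
P(Factory B | evidence) = 0.00046 / 0.01529302 ≈ 0.0301.

0.0301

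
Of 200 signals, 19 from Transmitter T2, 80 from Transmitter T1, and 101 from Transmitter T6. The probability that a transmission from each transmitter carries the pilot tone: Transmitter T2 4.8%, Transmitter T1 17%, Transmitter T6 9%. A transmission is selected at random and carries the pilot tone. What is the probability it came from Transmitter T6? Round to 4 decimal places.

0.3851

Prior × likelihood for each hypothesis:
  Transmitter T2: 0.095 × 0.048 = 0.00456
  Transmitter T1: 0.4 × 0.17 = 0.068
  Transmitter T6: 0.505 × 0.09 = 0.04545
Total = 0.11801.
P(Transmitter T6 | evidence) = 0.04545 / 0.11801 ≈ 0.3851.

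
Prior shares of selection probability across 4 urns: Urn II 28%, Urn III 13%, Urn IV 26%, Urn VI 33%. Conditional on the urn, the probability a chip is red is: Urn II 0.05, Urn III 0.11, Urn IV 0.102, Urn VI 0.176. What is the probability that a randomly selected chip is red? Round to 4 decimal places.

0.1129

By Bayes' rule, posterior ∝ prior × likelihood:
  Urn II: 0.28 × 0.05 = 0.014
  Urn III: 0.13 × 0.11 = 0.0143
  Urn IV: 0.26 × 0.102 = 0.02652
  Urn VI: 0.33 × 0.176 = 0.05808
P(red) = 0.014 + 0.0143 + 0.02652 + 0.05808 = 0.1129 → 0.1129.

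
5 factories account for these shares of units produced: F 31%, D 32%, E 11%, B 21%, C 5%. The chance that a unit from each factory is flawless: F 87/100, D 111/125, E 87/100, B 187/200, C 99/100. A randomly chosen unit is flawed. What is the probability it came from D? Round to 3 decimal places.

0.343

Taking complements, P(flawed | each) = F 0.13, D 0.112, E 0.13, B 0.065, C 0.01.
By Bayes' rule, posterior ∝ prior × likelihood:
  F: 0.31 × 0.13 = 0.0403
  D: 0.32 × 0.112 = 0.03584
  E: 0.11 × 0.13 = 0.0143
  B: 0.21 × 0.065 = 0.01365
  C: 0.05 × 0.01 = 0.0005
Sum = 0.10459.
P(D | evidence) = 0.03584 / 0.10459 ≈ 0.343.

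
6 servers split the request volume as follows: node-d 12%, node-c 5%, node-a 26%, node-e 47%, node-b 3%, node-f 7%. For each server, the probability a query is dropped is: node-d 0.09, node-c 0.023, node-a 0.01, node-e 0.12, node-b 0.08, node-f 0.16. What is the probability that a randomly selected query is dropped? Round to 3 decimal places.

0.085

Prior × likelihood for each hypothesis:
  node-d: 0.12 × 0.09 = 0.0108
  node-c: 0.05 × 0.023 = 0.00115
  node-a: 0.26 × 0.01 = 0.0026
  node-e: 0.47 × 0.12 = 0.0564
  node-b: 0.03 × 0.08 = 0.0024
  node-f: 0.07 × 0.16 = 0.0112
P(dropped) = 0.0108 + 0.00115 + 0.0026 + 0.0564 + 0.0024 + 0.0112 = 0.08455 → 0.085.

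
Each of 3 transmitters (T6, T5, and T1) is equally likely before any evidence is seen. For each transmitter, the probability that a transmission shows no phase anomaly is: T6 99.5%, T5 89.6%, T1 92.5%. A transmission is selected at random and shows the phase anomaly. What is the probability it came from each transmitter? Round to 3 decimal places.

Taking complements, P(anomaly | each) = T6 0.005, T5 0.104, T1 0.075.
Since the prior is uniform, the posterior is proportional to the likelihood:
  T6: 0.005
  T5: 0.104
  T1: 0.075
Normalizing constant = 0.184.
P(T6 | anomaly) = 0.005/0.184 ≈ 0.027
P(T5 | anomaly) = 0.104/0.184 ≈ 0.565
P(T1 | anomaly) = 0.075/0.184 ≈ 0.408
(Check: 0.027+0.565+0.408 = 1.000.)

T6 0.027, T5 0.565, T1 0.408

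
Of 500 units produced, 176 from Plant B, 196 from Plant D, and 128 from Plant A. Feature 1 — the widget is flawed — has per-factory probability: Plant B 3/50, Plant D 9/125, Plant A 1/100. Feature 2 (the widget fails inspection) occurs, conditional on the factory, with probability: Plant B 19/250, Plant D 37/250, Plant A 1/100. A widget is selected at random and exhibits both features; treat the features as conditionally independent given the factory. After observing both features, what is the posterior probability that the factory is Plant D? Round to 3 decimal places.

Prior × likelihood for each hypothesis:
  Plant B: 0.352 × 0.06 × 0.076 = 0.00160512
  Plant D: 0.392 × 0.072 × 0.148 = 0.004177152
  Plant A: 0.256 × 0.01 × 0.01 = 0.0000256
Normalizing constant = 0.005807872.
P(Plant D | evidence) = 0.004177152 / 0.005807872 ≈ 0.719.

0.719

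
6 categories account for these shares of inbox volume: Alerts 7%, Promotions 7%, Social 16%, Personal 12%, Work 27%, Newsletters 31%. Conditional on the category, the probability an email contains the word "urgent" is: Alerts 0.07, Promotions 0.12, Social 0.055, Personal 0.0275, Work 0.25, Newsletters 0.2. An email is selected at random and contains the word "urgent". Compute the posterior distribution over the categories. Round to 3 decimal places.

Alerts 0.032, Promotions 0.054, Social 0.057, Personal 0.021, Work 0.436, Newsletters 0.400

Unnormalized posteriors (prior × likelihood):
  Alerts: 0.07 × 0.07 = 0.0049
  Promotions: 0.07 × 0.12 = 0.0084
  Social: 0.16 × 0.055 = 0.0088
  Personal: 0.12 × 0.0275 = 0.0033
  Work: 0.27 × 0.25 = 0.0675
  Newsletters: 0.31 × 0.2 = 0.062
Total = 0.1549.
P(Alerts | urgent-flag) = 0.0049/0.1549 ≈ 0.032
P(Promotions | urgent-flag) = 0.0084/0.1549 ≈ 0.054
P(Social | urgent-flag) = 0.0088/0.1549 ≈ 0.057
P(Personal | urgent-flag) = 0.0033/0.1549 ≈ 0.021
P(Work | urgent-flag) = 0.0675/0.1549 ≈ 0.436
P(Newsletters | urgent-flag) = 0.062/0.1549 ≈ 0.400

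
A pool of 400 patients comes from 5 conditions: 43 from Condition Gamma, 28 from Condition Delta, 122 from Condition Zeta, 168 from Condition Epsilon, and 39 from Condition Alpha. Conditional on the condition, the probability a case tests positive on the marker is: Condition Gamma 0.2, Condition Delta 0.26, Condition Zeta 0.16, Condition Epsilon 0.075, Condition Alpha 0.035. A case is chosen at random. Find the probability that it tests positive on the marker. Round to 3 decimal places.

0.123

By Bayes' rule, posterior ∝ prior × likelihood:
  Condition Gamma: 0.1075 × 0.2 = 0.0215
  Condition Delta: 0.07 × 0.26 = 0.0182
  Condition Zeta: 0.305 × 0.16 = 0.0488
  Condition Epsilon: 0.42 × 0.075 = 0.0315
  Condition Alpha: 0.0975 × 0.035 = 0.0034125
P(marker-positive) = 0.0215 + 0.0182 + 0.0488 + 0.0315 + 0.0034125 = 0.1234125 → 0.123.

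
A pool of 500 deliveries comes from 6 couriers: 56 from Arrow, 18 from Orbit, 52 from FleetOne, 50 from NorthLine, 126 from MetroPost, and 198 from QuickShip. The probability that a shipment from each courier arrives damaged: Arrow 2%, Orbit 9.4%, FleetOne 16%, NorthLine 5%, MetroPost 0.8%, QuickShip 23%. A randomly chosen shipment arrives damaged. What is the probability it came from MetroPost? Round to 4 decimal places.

0.0167

Unnormalized posteriors (prior × likelihood):
  Arrow: 0.112 × 0.02 = 0.00224
  Orbit: 0.036 × 0.094 = 0.003384
  FleetOne: 0.104 × 0.16 = 0.01664
  NorthLine: 0.1 × 0.05 = 0.005
  MetroPost: 0.252 × 0.008 = 0.002016
  QuickShip: 0.396 × 0.23 = 0.09108
Total = 0.12036.
P(MetroPost | evidence) = 0.002016 / 0.12036 ≈ 0.0167.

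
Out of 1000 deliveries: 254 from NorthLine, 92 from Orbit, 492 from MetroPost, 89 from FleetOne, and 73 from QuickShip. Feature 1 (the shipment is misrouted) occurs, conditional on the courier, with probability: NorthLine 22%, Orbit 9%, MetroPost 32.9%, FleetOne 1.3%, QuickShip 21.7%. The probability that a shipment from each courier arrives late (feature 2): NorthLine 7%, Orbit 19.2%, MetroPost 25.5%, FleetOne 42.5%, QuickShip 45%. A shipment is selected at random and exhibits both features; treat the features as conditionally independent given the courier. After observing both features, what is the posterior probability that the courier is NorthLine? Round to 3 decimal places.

0.072

Prior × likelihood for each hypothesis:
  NorthLine: 0.254 × 0.22 × 0.07 = 0.0039116
  Orbit: 0.092 × 0.09 × 0.192 = 0.00158976
  MetroPost: 0.492 × 0.329 × 0.255 = 0.04127634
  FleetOne: 0.089 × 0.013 × 0.425 = 0.000491725
  QuickShip: 0.073 × 0.217 × 0.45 = 0.00712845
Sum = 0.054397875.
P(NorthLine | evidence) = 0.0039116 / 0.054397875 ≈ 0.072.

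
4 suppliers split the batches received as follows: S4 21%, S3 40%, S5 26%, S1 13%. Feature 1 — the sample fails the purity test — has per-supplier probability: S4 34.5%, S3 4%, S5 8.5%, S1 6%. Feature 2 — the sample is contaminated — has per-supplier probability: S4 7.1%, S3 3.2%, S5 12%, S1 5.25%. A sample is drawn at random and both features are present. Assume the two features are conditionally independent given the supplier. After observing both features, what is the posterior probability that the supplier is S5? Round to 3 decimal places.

0.304

Unnormalized posteriors (prior × likelihood):
  S4: 0.21 × 0.345 × 0.071 = 0.00514395
  S3: 0.4 × 0.04 × 0.032 = 0.000512
  S5: 0.26 × 0.085 × 0.12 = 0.002652
  S1: 0.13 × 0.06 × 0.0525 = 0.0004095
Sum = 0.00871745.
P(S5 | evidence) = 0.002652 / 0.00871745 ≈ 0.304.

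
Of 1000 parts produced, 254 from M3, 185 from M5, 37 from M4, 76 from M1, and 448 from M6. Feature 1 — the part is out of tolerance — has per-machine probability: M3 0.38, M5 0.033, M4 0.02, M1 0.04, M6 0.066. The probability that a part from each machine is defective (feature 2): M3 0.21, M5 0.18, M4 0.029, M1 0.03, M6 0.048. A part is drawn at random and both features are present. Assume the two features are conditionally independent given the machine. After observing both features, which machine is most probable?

Prior × likelihood for each hypothesis:
  M3: 0.254 × 0.38 × 0.21 = 0.0202692
  M5: 0.185 × 0.033 × 0.18 = 0.0010989
  M4: 0.037 × 0.02 × 0.029 = 0.00002146
  M1: 0.076 × 0.04 × 0.03 = 0.0000912
  M6: 0.448 × 0.066 × 0.048 = 0.001419264
Sum = 0.022900024.
Largest term belongs to M3, so M3 is most probable.

M3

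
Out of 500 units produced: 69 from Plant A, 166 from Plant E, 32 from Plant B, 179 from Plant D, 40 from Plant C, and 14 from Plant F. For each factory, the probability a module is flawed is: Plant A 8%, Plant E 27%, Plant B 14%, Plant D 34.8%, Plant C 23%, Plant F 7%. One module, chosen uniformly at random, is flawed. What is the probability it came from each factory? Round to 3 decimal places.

Prior × likelihood for each hypothesis:
  Plant A: 0.138 × 0.08 = 0.01104
  Plant E: 0.332 × 0.27 = 0.08964
  Plant B: 0.064 × 0.14 = 0.00896
  Plant D: 0.358 × 0.348 = 0.124584
  Plant C: 0.08 × 0.23 = 0.0184
  Plant F: 0.028 × 0.07 = 0.00196
Total = 0.254584.
P(Plant A | flawed) = 0.01104/0.254584 ≈ 0.043
P(Plant E | flawed) = 0.08964/0.254584 ≈ 0.352
P(Plant B | flawed) = 0.00896/0.254584 ≈ 0.035
P(Plant D | flawed) = 0.124584/0.254584 ≈ 0.489
P(Plant C | flawed) = 0.0184/0.254584 ≈ 0.072
P(Plant F | flawed) = 0.00196/0.254584 ≈ 0.008

Plant A 0.043, Plant E 0.352, Plant B 0.035, Plant D 0.489, Plant C 0.072, Plant F 0.008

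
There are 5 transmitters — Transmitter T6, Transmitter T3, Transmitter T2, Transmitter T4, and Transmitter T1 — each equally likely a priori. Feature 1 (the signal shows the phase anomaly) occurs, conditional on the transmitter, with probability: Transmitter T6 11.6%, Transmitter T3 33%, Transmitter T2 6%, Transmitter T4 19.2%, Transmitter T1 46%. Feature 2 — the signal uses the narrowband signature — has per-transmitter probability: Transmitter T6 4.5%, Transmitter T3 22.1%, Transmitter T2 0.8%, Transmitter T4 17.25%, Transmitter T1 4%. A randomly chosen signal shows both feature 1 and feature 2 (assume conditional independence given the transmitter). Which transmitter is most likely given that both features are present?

Since the prior is uniform, the posterior is proportional to the likelihood:
  Transmitter T6: 0.116 × 0.045 = 0.00522
  Transmitter T3: 0.33 × 0.221 = 0.07293
  Transmitter T2: 0.06 × 0.008 = 0.00048
  Transmitter T4: 0.192 × 0.1725 = 0.03312
  Transmitter T1: 0.46 × 0.04 = 0.0184
Normalizing constant = 0.13015.
Largest term belongs to Transmitter T3, so Transmitter T3 is most probable.

Transmitter T3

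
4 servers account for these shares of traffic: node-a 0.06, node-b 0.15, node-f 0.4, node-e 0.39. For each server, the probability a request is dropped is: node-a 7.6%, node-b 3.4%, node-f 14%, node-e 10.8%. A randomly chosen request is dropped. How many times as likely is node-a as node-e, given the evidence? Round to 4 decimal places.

Compute prior × likelihood for every hypothesis:
  node-a: 0.06 × 0.076 = 0.00456
  node-b: 0.15 × 0.034 = 0.0051
  node-f: 0.4 × 0.14 = 0.056
  node-e: 0.39 × 0.108 = 0.04212
Total = 0.10778.
The ratio is 0.00456 / 0.04212 (the normalizer cancels) = 0.1083.

0.1083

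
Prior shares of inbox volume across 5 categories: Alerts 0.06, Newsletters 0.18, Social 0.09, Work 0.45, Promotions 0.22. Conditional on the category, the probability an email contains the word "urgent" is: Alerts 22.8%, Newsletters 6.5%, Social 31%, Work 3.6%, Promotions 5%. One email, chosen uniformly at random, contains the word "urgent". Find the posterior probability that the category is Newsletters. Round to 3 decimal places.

Prior × likelihood for each hypothesis:
  Alerts: 0.06 × 0.228 = 0.01368
  Newsletters: 0.18 × 0.065 = 0.0117
  Social: 0.09 × 0.31 = 0.0279
  Work: 0.45 × 0.036 = 0.0162
  Promotions: 0.22 × 0.05 = 0.011
Total = 0.08048.
P(Newsletters | evidence) = 0.0117 / 0.08048 ≈ 0.145.

0.145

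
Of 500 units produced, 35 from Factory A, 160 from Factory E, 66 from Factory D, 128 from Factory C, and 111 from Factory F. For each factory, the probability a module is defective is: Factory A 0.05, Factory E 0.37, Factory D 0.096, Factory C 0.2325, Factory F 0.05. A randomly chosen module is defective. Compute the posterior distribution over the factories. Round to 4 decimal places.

Compute prior × likelihood for every hypothesis:
  Factory A: 0.07 × 0.05 = 0.0035
  Factory E: 0.32 × 0.37 = 0.1184
  Factory D: 0.132 × 0.096 = 0.012672
  Factory C: 0.256 × 0.2325 = 0.05952
  Factory F: 0.222 × 0.05 = 0.0111
Total = 0.205192.
P(Factory A | defective) = 0.0035/0.205192 ≈ 0.0171
P(Factory E | defective) = 0.1184/0.205192 ≈ 0.5770
P(Factory D | defective) = 0.012672/0.205192 ≈ 0.0618
P(Factory C | defective) = 0.05952/0.205192 ≈ 0.2901
P(Factory F | defective) = 0.0111/0.205192 ≈ 0.0541
(Check: 0.0171+0.5770+0.0618+0.2901+0.0541 = 1.0001.)

Factory A 0.0171, Factory E 0.5770, Factory D 0.0618, Factory C 0.2901, Factory F 0.0541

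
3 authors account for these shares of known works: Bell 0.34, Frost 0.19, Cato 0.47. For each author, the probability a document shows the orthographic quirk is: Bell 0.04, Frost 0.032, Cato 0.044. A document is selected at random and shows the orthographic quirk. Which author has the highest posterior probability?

Cato

Unnormalized posteriors (prior × likelihood):
  Bell: 0.34 × 0.04 = 0.0136
  Frost: 0.19 × 0.032 = 0.00608
  Cato: 0.47 × 0.044 = 0.02068
Total = 0.04036.
Largest term belongs to Cato, so Cato is most probable.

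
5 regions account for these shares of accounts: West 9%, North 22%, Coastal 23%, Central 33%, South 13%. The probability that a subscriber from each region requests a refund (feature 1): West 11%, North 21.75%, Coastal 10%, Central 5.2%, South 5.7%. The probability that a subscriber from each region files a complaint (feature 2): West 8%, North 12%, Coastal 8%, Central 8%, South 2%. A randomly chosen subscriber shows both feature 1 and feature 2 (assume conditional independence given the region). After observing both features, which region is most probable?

Prior × likelihood for each hypothesis:
  West: 0.09 × 0.11 × 0.08 = 0.000792
  North: 0.22 × 0.2175 × 0.12 = 0.005742
  Coastal: 0.23 × 0.1 × 0.08 = 0.00184
  Central: 0.33 × 0.052 × 0.08 = 0.0013728
  South: 0.13 × 0.057 × 0.02 = 0.0001482
Sum = 0.009895.
Largest term belongs to North, so North is most probable.

North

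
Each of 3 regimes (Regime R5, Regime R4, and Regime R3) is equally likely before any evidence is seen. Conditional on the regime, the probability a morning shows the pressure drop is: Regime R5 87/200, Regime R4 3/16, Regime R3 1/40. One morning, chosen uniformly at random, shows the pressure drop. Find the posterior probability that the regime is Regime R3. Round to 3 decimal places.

0.039

With a uniform prior (1/3 each), posterior ∝ likelihood:
  Regime R5: 0.435
  Regime R4: 0.1875
  Regime R3: 0.025
Sum = 0.6475.
P(Regime R3 | evidence) = 0.025 / 0.6475 ≈ 0.039.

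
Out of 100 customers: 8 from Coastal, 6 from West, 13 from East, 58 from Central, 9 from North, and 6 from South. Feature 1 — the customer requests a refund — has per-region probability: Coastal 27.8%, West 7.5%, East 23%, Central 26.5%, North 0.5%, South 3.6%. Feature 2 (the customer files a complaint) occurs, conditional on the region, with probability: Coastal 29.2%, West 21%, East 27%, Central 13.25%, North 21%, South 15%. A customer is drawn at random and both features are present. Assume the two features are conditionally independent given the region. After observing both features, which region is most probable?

Unnormalized posteriors (prior × likelihood):
  Coastal: 0.08 × 0.278 × 0.292 = 0.00649408
  West: 0.06 × 0.075 × 0.21 = 0.000945
  East: 0.13 × 0.23 × 0.27 = 0.008073
  Central: 0.58 × 0.265 × 0.1325 = 0.02036525
  North: 0.09 × 0.005 × 0.21 = 0.0000945
  South: 0.06 × 0.036 × 0.15 = 0.000324
Normalizing constant = 0.03629583.
Largest term belongs to Central, so Central is most probable.

Central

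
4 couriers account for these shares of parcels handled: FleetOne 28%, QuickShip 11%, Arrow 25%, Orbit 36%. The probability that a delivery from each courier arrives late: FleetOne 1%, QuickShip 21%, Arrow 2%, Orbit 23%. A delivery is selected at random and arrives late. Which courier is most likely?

Orbit

Compute prior × likelihood for every hypothesis:
  FleetOne: 0.28 × 0.01 = 0.0028
  QuickShip: 0.11 × 0.21 = 0.0231
  Arrow: 0.25 × 0.02 = 0.005
  Orbit: 0.36 × 0.23 = 0.0828
Sum = 0.1137.
Largest term belongs to Orbit, so Orbit is most probable.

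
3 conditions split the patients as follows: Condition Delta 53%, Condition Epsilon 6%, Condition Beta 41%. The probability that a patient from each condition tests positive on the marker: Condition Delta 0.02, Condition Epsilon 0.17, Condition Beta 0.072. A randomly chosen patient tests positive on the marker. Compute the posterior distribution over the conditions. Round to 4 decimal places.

Condition Delta 0.2107, Condition Epsilon 0.2027, Condition Beta 0.5866

Unnormalized posteriors (prior × likelihood):
  Condition Delta: 0.53 × 0.02 = 0.0106
  Condition Epsilon: 0.06 × 0.17 = 0.0102
  Condition Beta: 0.41 × 0.072 = 0.02952
Sum = 0.05032.
P(Condition Delta | marker-positive) = 0.0106/0.05032 ≈ 0.2107
P(Condition Epsilon | marker-positive) = 0.0102/0.05032 ≈ 0.2027
P(Condition Beta | marker-positive) = 0.02952/0.05032 ≈ 0.5866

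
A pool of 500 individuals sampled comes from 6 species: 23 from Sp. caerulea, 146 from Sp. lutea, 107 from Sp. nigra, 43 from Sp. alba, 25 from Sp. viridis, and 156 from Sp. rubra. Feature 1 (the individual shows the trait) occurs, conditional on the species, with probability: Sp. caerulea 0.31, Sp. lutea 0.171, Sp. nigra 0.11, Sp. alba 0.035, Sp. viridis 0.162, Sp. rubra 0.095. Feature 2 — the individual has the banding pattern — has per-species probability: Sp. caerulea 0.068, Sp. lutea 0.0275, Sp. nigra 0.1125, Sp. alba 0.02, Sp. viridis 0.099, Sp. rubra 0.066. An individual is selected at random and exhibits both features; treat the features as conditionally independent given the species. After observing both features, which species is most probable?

Sp. nigra

Prior × likelihood for each hypothesis:
  Sp. caerulea: 0.046 × 0.31 × 0.068 = 0.00096968
  Sp. lutea: 0.292 × 0.171 × 0.0275 = 0.00137313
  Sp. nigra: 0.214 × 0.11 × 0.1125 = 0.00264825
  Sp. alba: 0.086 × 0.035 × 0.02 = 0.0000602
  Sp. viridis: 0.05 × 0.162 × 0.099 = 0.0008019
  Sp. rubra: 0.312 × 0.095 × 0.066 = 0.00195624
Sum = 0.0078094.
Largest term belongs to Sp. nigra, so Sp. nigra is most probable.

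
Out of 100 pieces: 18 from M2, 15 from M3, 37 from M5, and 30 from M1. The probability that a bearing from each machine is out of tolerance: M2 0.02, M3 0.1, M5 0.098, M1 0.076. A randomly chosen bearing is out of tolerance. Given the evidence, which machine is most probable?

Compute prior × likelihood for every hypothesis:
  M2: 0.18 × 0.02 = 0.0036
  M3: 0.15 × 0.1 = 0.015
  M5: 0.37 × 0.098 = 0.03626
  M1: 0.3 × 0.076 = 0.0228
Sum = 0.07766.
Largest term belongs to M5, so M5 is most probable.

M5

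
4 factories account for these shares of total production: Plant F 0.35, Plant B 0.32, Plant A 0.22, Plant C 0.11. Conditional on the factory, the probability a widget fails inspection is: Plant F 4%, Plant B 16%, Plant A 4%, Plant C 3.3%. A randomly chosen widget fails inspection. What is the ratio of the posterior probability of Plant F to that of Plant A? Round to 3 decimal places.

Unnormalized posteriors (prior × likelihood):
  Plant F: 0.35 × 0.04 = 0.014
  Plant B: 0.32 × 0.16 = 0.0512
  Plant A: 0.22 × 0.04 = 0.0088
  Plant C: 0.11 × 0.033 = 0.00363
Normalizing constant = 0.07763.
The ratio is 0.014 / 0.0088 (the normalizer cancels) = 1.591.

1.591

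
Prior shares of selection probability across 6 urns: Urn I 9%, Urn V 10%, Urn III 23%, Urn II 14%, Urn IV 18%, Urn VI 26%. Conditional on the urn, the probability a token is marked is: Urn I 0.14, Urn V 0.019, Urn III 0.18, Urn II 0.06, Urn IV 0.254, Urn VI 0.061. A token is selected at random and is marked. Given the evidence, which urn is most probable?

By Bayes' rule, posterior ∝ prior × likelihood:
  Urn I: 0.09 × 0.14 = 0.0126
  Urn V: 0.1 × 0.019 = 0.0019
  Urn III: 0.23 × 0.18 = 0.0414
  Urn II: 0.14 × 0.06 = 0.0084
  Urn IV: 0.18 × 0.254 = 0.04572
  Urn VI: 0.26 × 0.061 = 0.01586
Normalizing constant = 0.12588.
Largest term belongs to Urn IV, so Urn IV is most probable.

Urn IV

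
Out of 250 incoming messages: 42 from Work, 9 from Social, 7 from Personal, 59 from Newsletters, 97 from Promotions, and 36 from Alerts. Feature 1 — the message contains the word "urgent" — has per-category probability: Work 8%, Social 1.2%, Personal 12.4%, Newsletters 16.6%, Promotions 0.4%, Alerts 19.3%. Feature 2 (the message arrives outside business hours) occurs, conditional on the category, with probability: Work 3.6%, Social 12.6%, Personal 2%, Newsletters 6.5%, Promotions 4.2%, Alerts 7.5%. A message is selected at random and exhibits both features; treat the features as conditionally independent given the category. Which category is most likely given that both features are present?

By Bayes' rule, posterior ∝ prior × likelihood:
  Work: 0.168 × 0.08 × 0.036 = 0.00048384
  Social: 0.036 × 0.012 × 0.126 = 0.000054432
  Personal: 0.028 × 0.124 × 0.02 = 0.00006944
  Newsletters: 0.236 × 0.166 × 0.065 = 0.00254644
  Promotions: 0.388 × 0.004 × 0.042 = 0.000065184
  Alerts: 0.144 × 0.193 × 0.075 = 0.0020844
Total = 0.005303736.
Largest term belongs to Newsletters, so Newsletters is most probable.

Newsletters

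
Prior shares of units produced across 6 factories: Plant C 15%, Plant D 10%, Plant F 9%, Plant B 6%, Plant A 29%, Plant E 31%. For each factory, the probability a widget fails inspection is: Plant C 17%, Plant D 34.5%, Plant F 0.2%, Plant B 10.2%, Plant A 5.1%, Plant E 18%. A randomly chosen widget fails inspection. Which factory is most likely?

Plant E

By Bayes' rule, posterior ∝ prior × likelihood:
  Plant C: 0.15 × 0.17 = 0.0255
  Plant D: 0.1 × 0.345 = 0.0345
  Plant F: 0.09 × 0.002 = 0.00018
  Plant B: 0.06 × 0.102 = 0.00612
  Plant A: 0.29 × 0.051 = 0.01479
  Plant E: 0.31 × 0.18 = 0.0558
Sum = 0.13689.
Largest term belongs to Plant E, so Plant E is most probable.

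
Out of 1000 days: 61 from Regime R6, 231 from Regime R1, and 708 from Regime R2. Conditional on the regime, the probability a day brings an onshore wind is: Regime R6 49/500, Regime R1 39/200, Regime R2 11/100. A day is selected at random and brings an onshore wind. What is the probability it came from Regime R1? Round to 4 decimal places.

Compute prior × likelihood for every hypothesis:
  Regime R6: 0.061 × 0.098 = 0.005978
  Regime R1: 0.231 × 0.195 = 0.045045
  Regime R2: 0.708 × 0.11 = 0.07788
Normalizing constant = 0.128903.
P(Regime R1 | evidence) = 0.045045 / 0.128903 ≈ 0.3494.

0.3494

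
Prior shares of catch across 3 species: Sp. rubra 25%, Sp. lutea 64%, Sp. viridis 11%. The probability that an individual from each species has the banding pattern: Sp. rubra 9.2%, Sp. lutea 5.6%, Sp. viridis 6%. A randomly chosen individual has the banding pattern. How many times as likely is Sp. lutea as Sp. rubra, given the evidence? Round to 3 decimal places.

Compute prior × likelihood for every hypothesis:
  Sp. rubra: 0.25 × 0.092 = 0.023
  Sp. lutea: 0.64 × 0.056 = 0.03584
  Sp. viridis: 0.11 × 0.06 = 0.0066
Total = 0.06544.
The ratio is 0.03584 / 0.023 (the normalizer cancels) = 1.558.

1.558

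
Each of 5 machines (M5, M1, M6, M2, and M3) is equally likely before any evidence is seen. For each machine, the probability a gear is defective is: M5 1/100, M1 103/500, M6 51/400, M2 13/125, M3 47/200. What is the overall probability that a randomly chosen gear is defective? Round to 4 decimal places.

0.1365

With a uniform prior (1/5 each), posterior ∝ likelihood:
  M5: 0.01
  M1: 0.206
  M6: 0.1275
  M2: 0.104
  M3: 0.235
P(defective) = (1/5) × (0.01 + 0.206 + 0.1275 + 0.104 + 0.235) = 0.6825/5 ≈ 0.1365.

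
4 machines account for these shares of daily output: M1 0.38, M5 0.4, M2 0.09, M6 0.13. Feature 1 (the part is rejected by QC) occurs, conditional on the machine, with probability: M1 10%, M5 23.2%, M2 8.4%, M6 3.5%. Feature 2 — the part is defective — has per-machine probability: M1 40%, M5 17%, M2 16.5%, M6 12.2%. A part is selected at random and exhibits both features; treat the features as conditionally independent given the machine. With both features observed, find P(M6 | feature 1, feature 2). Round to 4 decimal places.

By Bayes' rule, posterior ∝ prior × likelihood:
  M1: 0.38 × 0.1 × 0.4 = 0.0152
  M5: 0.4 × 0.232 × 0.17 = 0.015776
  M2: 0.09 × 0.084 × 0.165 = 0.0012474
  M6: 0.13 × 0.035 × 0.122 = 0.0005551
Normalizing constant = 0.0327785.
P(M6 | evidence) = 0.0005551 / 0.0327785 ≈ 0.0169.

0.0169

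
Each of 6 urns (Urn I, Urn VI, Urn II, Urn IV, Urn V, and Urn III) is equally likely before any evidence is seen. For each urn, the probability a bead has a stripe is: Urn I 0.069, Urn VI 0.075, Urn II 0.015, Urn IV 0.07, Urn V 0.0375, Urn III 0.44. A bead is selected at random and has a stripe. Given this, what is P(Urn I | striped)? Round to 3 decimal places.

0.098

With a uniform prior (1/6 each), posterior ∝ likelihood:
  Urn I: 0.069
  Urn VI: 0.075
  Urn II: 0.015
  Urn IV: 0.07
  Urn V: 0.0375
  Urn III: 0.44
Normalizing constant = 0.7065.
P(Urn I | evidence) = 0.069 / 0.7065 ≈ 0.098.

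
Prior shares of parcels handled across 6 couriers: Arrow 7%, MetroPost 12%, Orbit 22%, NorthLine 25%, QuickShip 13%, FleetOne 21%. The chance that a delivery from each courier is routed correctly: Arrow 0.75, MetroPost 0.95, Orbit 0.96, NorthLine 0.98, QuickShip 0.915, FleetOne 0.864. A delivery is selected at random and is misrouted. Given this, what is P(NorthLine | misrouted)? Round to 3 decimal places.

Taking complements, P(misrouted | each) = Arrow 0.25, MetroPost 0.05, Orbit 0.04, NorthLine 0.02, QuickShip 0.085, FleetOne 0.136.
Prior × likelihood for each hypothesis:
  Arrow: 0.07 × 0.25 = 0.0175
  MetroPost: 0.12 × 0.05 = 0.006
  Orbit: 0.22 × 0.04 = 0.0088
  NorthLine: 0.25 × 0.02 = 0.005
  QuickShip: 0.13 × 0.085 = 0.01105
  FleetOne: 0.21 × 0.136 = 0.02856
Normalizing constant = 0.07691.
P(NorthLine | evidence) = 0.005 / 0.07691 ≈ 0.065.

0.065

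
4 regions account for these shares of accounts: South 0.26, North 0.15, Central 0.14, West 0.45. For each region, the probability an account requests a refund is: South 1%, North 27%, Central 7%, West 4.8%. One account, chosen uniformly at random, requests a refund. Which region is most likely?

North

Compute prior × likelihood for every hypothesis:
  South: 0.26 × 0.01 = 0.0026
  North: 0.15 × 0.27 = 0.0405
  Central: 0.14 × 0.07 = 0.0098
  West: 0.45 × 0.048 = 0.0216
Sum = 0.0745.
Largest term belongs to North, so North is most probable.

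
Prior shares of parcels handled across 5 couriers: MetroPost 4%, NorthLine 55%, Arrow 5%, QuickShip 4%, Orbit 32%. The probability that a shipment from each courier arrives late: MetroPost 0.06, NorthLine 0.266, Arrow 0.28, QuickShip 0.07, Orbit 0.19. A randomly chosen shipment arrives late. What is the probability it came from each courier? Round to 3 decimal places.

Compute prior × likelihood for every hypothesis:
  MetroPost: 0.04 × 0.06 = 0.0024
  NorthLine: 0.55 × 0.266 = 0.1463
  Arrow: 0.05 × 0.28 = 0.014
  QuickShip: 0.04 × 0.07 = 0.0028
  Orbit: 0.32 × 0.19 = 0.0608
Sum = 0.2263.
P(MetroPost | late) = 0.0024/0.2263 ≈ 0.011
P(NorthLine | late) = 0.1463/0.2263 ≈ 0.646
P(Arrow | late) = 0.014/0.2263 ≈ 0.062
P(QuickShip | late) = 0.0028/0.2263 ≈ 0.012
P(Orbit | late) = 0.0608/0.2263 ≈ 0.269

MetroPost 0.011, NorthLine 0.646, Arrow 0.062, QuickShip 0.012, Orbit 0.269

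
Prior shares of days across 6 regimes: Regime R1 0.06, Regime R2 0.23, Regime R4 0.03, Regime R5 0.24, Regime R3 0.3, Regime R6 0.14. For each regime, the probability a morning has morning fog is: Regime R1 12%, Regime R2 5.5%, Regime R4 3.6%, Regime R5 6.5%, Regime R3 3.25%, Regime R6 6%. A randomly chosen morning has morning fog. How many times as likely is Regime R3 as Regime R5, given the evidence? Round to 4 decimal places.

0.6250

Unnormalized posteriors (prior × likelihood):
  Regime R1: 0.06 × 0.12 = 0.0072
  Regime R2: 0.23 × 0.055 = 0.01265
  Regime R4: 0.03 × 0.036 = 0.00108
  Regime R5: 0.24 × 0.065 = 0.0156
  Regime R3: 0.3 × 0.0325 = 0.00975
  Regime R6: 0.14 × 0.06 = 0.0084
Sum = 0.05468.
The ratio is 0.00975 / 0.0156 (the normalizer cancels) = 0.6250.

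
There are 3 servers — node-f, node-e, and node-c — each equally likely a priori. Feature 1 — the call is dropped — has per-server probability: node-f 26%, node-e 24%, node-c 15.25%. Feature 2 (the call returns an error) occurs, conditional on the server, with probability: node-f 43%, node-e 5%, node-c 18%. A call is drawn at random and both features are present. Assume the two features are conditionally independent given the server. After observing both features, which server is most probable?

node-f

Since the prior is uniform, the posterior is proportional to the likelihood:
  node-f: 0.26 × 0.43 = 0.1118
  node-e: 0.24 × 0.05 = 0.012
  node-c: 0.1525 × 0.18 = 0.02745
Sum = 0.15125.
Largest term belongs to node-f, so node-f is most probable.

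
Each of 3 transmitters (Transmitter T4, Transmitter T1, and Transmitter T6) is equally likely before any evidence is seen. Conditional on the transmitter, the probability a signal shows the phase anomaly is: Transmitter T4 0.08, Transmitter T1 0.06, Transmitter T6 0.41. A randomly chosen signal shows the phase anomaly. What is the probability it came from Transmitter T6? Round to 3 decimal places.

0.745

Since the prior is uniform, the posterior is proportional to the likelihood:
  Transmitter T4: 0.08
  Transmitter T1: 0.06
  Transmitter T6: 0.41
Sum = 0.55.
P(Transmitter T6 | evidence) = 0.41 / 0.55 ≈ 0.745.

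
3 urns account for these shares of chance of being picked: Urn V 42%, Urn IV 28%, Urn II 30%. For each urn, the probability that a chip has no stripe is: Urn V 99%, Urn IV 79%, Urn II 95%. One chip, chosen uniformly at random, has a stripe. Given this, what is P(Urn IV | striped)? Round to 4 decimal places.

Taking complements, P(striped | each) = Urn V 0.01, Urn IV 0.21, Urn II 0.05.
Compute prior × likelihood for every hypothesis:
  Urn V: 0.42 × 0.01 = 0.0042
  Urn IV: 0.28 × 0.21 = 0.0588
  Urn II: 0.3 × 0.05 = 0.015
Normalizing constant = 0.078.
P(Urn IV | evidence) = 0.0588 / 0.078 ≈ 0.7538.

0.7538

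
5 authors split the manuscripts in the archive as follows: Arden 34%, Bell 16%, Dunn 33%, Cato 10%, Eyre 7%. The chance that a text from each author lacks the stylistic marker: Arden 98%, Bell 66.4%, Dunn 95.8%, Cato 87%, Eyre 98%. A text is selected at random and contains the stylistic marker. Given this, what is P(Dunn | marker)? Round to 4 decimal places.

0.1560

Taking complements, P(marker | each) = Arden 0.02, Bell 0.336, Dunn 0.042, Cato 0.13, Eyre 0.02.
Unnormalized posteriors (prior × likelihood):
  Arden: 0.34 × 0.02 = 0.0068
  Bell: 0.16 × 0.336 = 0.05376
  Dunn: 0.33 × 0.042 = 0.01386
  Cato: 0.1 × 0.13 = 0.013
  Eyre: 0.07 × 0.02 = 0.0014
Sum = 0.08882.
P(Dunn | evidence) = 0.01386 / 0.08882 ≈ 0.1560.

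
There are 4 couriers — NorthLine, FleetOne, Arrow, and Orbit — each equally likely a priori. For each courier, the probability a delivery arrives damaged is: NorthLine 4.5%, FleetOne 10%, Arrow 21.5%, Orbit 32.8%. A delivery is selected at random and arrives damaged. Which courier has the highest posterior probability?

Orbit

With a uniform prior (1/4 each), posterior ∝ likelihood:
  NorthLine: 0.045
  FleetOne: 0.1
  Arrow: 0.215
  Orbit: 0.328
Sum = 0.688.
Largest term belongs to Orbit, so Orbit is most probable.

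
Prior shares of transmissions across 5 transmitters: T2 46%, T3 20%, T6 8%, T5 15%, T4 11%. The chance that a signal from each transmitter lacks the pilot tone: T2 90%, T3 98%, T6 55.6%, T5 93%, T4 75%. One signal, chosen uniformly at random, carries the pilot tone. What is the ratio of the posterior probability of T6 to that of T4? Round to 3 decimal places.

1.292

Taking complements, P(pilot | each) = T2 0.1, T3 0.02, T6 0.444, T5 0.07, T4 0.25.
By Bayes' rule, posterior ∝ prior × likelihood:
  T2: 0.46 × 0.1 = 0.046
  T3: 0.2 × 0.02 = 0.004
  T6: 0.08 × 0.444 = 0.03552
  T5: 0.15 × 0.07 = 0.0105
  T4: 0.11 × 0.25 = 0.0275
Sum = 0.12352.
The ratio is 0.03552 / 0.0275 (the normalizer cancels) = 1.292.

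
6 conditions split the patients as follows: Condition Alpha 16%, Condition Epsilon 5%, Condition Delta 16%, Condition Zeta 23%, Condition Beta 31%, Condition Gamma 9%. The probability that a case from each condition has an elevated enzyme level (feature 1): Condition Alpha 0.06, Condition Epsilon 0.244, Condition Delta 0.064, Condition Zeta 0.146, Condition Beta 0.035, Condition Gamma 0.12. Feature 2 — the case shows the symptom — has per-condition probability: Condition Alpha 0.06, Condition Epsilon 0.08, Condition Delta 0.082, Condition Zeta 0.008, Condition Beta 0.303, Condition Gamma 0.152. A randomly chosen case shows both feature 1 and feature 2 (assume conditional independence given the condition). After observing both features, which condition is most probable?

Condition Beta

Unnormalized posteriors (prior × likelihood):
  Condition Alpha: 0.16 × 0.06 × 0.06 = 0.000576
  Condition Epsilon: 0.05 × 0.244 × 0.08 = 0.000976
  Condition Delta: 0.16 × 0.064 × 0.082 = 0.00083968
  Condition Zeta: 0.23 × 0.146 × 0.008 = 0.00026864
  Condition Beta: 0.31 × 0.035 × 0.303 = 0.00328755
  Condition Gamma: 0.09 × 0.12 × 0.152 = 0.0016416
Total = 0.00758947.
Largest term belongs to Condition Beta, so Condition Beta is most probable.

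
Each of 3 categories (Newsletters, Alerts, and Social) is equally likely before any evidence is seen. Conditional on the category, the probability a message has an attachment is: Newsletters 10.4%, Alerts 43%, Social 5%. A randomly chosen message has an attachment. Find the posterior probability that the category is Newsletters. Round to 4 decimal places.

0.1781

Since the prior is uniform, the posterior is proportional to the likelihood:
  Newsletters: 0.104
  Alerts: 0.43
  Social: 0.05
Normalizing constant = 0.584.
P(Newsletters | evidence) = 0.104 / 0.584 ≈ 0.1781.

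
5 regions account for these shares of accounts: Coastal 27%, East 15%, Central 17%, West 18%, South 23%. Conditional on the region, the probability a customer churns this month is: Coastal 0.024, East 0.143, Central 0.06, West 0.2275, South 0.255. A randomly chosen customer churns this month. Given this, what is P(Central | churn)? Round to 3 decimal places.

Prior × likelihood for each hypothesis:
  Coastal: 0.27 × 0.024 = 0.00648
  East: 0.15 × 0.143 = 0.02145
  Central: 0.17 × 0.06 = 0.0102
  West: 0.18 × 0.2275 = 0.04095
  South: 0.23 × 0.255 = 0.05865
Total = 0.13773.
P(Central | evidence) = 0.0102 / 0.13773 ≈ 0.074.

0.074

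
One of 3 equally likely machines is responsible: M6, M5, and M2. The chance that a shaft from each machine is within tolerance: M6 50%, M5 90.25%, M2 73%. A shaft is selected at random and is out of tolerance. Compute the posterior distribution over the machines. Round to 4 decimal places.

M6 0.5764, M5 0.1124, M2 0.3112

Taking complements, P(oversize | each) = M6 0.5, M5 0.0975, M2 0.27.
Since the prior is uniform, the posterior is proportional to the likelihood:
  M6: 0.5
  M5: 0.0975
  M2: 0.27
Sum = 0.8675.
P(M6 | oversize) = 0.5/0.8675 ≈ 0.5764
P(M5 | oversize) = 0.0975/0.8675 ≈ 0.1124
P(M2 | oversize) = 0.27/0.8675 ≈ 0.3112
(Check: 0.5764+0.1124+0.3112 = 1.0000.)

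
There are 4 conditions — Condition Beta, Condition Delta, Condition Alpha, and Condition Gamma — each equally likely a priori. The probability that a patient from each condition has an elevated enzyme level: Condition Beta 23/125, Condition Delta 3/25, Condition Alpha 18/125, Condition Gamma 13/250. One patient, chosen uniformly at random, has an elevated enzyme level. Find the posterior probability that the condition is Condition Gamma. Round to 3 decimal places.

0.104

With a uniform prior (1/4 each), posterior ∝ likelihood:
  Condition Beta: 0.184
  Condition Delta: 0.12
  Condition Alpha: 0.144
  Condition Gamma: 0.052
Normalizing constant = 0.5.
P(Condition Gamma | evidence) = 0.052 / 0.5 ≈ 0.104.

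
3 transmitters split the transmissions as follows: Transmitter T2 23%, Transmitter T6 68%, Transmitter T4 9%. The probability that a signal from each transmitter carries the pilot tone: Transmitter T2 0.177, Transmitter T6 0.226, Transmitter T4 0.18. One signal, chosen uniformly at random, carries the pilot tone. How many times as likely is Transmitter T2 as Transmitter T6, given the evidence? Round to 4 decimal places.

Prior × likelihood for each hypothesis:
  Transmitter T2: 0.23 × 0.177 = 0.04071
  Transmitter T6: 0.68 × 0.226 = 0.15368
  Transmitter T4: 0.09 × 0.18 = 0.0162
Normalizing constant = 0.21059.
The ratio is 0.04071 / 0.15368 (the normalizer cancels) = 0.2649.

0.2649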